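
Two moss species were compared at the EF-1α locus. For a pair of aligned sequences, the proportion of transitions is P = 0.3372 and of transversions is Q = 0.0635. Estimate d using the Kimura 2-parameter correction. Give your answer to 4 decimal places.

Under the Kimura two-parameter model, d = −½ ln(1 − 2P − Q) − ¼ ln(1 − 2Q).
1 − 2P − Q = 0.2621, giving −½ ln(0.2621) = 0.669515.
1 − 2Q = 0.873, giving −¼ ln(0.873) = 0.033955.
d = 0.669515 + 0.033955 = 0.703470.

0.7035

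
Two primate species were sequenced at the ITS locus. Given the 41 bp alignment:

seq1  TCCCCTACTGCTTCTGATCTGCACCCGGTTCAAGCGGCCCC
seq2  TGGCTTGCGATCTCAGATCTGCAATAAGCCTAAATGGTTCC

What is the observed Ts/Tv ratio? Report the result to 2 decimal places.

Transitions are A↔G and C↔T; transversions are all other mismatches.
Transitions: 14. Transversions: 6.
R = 14/6 = 2.333333… ≈ 2.33 (to 2 d.p.).

2.33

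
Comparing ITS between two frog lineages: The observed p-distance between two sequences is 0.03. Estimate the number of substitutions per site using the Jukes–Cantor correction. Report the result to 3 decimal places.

0.031

d = −(3/4) ln(1 − 4p/3) = −0.75 ln(1 − 0.04) = −0.75 ln(0.96)
  = −0.75 × (-0.040822) = 0.030617 substitutions/site.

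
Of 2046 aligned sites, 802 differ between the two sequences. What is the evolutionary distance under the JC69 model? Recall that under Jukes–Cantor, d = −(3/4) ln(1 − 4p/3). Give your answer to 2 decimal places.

0.55

p = 802/2046 ≈ 0.391984.
d = −(3/4) ln(1 − 4p/3) = −0.75 ln(1 − 0.522645) = −0.75 ln(0.477355)
  = −0.75 × (-0.739495) = 0.554621 substitutions/site.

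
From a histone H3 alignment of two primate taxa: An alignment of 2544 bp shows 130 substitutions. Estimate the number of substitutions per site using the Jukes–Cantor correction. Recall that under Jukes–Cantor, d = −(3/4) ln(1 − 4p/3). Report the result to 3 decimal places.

p = 130/2544 ≈ 0.051101.
d = −(3/4) ln(1 − 4p/3) = −0.75 ln(1 − 0.068135) = −0.75 ln(0.931865)
  = −0.75 × (-0.070567) = 0.052925 substitutions/site.

0.053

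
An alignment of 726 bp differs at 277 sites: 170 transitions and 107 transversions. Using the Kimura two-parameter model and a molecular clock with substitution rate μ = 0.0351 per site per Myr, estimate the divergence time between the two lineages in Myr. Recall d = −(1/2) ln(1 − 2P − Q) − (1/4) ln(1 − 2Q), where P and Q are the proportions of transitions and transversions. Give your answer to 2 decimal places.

P = 170/726 ≈ 0.23416 and Q = 107/726 ≈ 0.147383.
Under the Kimura two-parameter model, d = −½ ln(1 − 2P − Q) − ¼ ln(1 − 2Q).
1 − 2P − Q = 0.384297, giving −½ ln(0.384297) = 0.478170.
1 − 2Q = 0.705234, giving −¼ ln(0.705234) = 0.087306.
d = 0.478170 + 0.087306 = 0.565476.
Under a molecular clock d = 2μt, so t = d/(2μ) = 0.565476 / (2 × 0.0351) = 8.06 Myr.

8.06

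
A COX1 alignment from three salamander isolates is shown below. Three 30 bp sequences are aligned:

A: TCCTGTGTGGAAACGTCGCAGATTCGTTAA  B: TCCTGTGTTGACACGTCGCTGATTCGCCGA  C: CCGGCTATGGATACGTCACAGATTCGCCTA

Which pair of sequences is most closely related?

A and B

A–B: 6/30 differ, p = 0.200, d = 0.233.
A–C: 10/30 differ, p = 0.333, d = 0.441.
B–C: 10/30 differ, p = 0.333, d = 0.441.
The smallest distance is between A and B.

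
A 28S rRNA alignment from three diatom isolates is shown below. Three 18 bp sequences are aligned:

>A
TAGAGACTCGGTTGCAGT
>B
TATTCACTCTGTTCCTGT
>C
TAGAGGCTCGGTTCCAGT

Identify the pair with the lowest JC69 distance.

A–B: 6/18 differ, p = 0.333, d = 0.441.
A–C: 2/18 differ, p = 0.111, d = 0.120.
B–C: 6/18 differ, p = 0.333, d = 0.441.
The smallest distance is between A and C.

A and C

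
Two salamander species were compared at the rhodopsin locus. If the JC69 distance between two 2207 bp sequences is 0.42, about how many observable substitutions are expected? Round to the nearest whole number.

Invert JC69: p = (3/4)(1 − e^(−4d/3)) = 0.75 × (1 − e^(-0.56)) = 0.75 × (1 − 0.571209) = 0.321593.
Expected differing sites = pL ≈ 0.321593 × 2207 = 709.755751 ≈ 710.

710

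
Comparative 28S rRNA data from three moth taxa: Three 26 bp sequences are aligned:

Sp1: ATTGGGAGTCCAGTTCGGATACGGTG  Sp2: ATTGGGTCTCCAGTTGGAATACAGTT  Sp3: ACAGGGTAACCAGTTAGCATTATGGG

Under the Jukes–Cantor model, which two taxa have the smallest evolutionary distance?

Sp1–Sp2: 6/26 differ, p = 0.231, d = 0.276.
Sp1–Sp3: 11/26 differ, p = 0.423, d = 0.623.
Sp2–Sp3: 11/26 differ, p = 0.423, d = 0.623.
The smallest distance is between Sp1 and Sp2.

Sp1 and Sp2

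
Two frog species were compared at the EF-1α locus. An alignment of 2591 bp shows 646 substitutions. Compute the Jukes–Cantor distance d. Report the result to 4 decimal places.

p = 646/2591 ≈ 0.249325.
d = −(3/4) ln(1 − 4p/3) = −0.75 ln(1 − 0.332433) = −0.75 ln(0.667567)
  = −0.75 × (-0.404116) = 0.303087 substitutions/site.

0.3031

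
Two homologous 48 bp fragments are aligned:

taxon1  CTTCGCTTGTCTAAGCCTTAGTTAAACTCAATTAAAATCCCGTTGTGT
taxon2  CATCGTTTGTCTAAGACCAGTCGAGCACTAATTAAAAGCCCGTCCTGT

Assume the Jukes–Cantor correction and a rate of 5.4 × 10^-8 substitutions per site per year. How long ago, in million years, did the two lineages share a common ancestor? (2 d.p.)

The sequences differ at 17 of 48 sites, so p = 17/48 ≈ 0.354167.
d = −(3/4) ln(1 − 4p/3) = −0.75 ln(1 − 0.472223) = −0.75 ln(0.527777)
  = −0.75 × (-0.639081) = 0.479311 substitutions/site.
Under a molecular clock d = 2μt, so t = d/(2μ) = 0.479311 / (2 × 5.4 × 10^-8) = 4.44 million years.

4.44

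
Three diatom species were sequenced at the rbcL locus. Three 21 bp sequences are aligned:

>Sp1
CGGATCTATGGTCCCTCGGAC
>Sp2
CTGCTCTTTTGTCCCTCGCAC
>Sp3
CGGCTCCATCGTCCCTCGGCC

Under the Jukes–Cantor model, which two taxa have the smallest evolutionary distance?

Sp1 and Sp3

Sp1–Sp2: 5/21 differ, p = 0.238, d = 0.286.
Sp1–Sp3: 4/21 differ, p = 0.190, d = 0.220.
Sp2–Sp3: 6/21 differ, p = 0.286, d = 0.360.
The smallest distance is between Sp1 and Sp3.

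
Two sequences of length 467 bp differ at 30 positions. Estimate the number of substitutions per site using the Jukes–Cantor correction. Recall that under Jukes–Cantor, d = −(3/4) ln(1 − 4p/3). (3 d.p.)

p = 30/467 ≈ 0.06424.
d = −(3/4) ln(1 − 4p/3) = −0.75 ln(1 − 0.085653) = −0.75 ln(0.914347)
  = −0.75 × (-0.089545) = 0.067159 substitutions/site.

0.067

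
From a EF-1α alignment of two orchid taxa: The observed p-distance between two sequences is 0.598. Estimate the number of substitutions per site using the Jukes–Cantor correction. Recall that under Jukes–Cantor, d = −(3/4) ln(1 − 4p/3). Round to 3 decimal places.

d = −(3/4) ln(1 − 4p/3) = −0.75 ln(1 − 0.797333) = −0.75 ln(0.202667)
  = −0.75 × (-1.596191) = 1.197143 substitutions/site.

1.197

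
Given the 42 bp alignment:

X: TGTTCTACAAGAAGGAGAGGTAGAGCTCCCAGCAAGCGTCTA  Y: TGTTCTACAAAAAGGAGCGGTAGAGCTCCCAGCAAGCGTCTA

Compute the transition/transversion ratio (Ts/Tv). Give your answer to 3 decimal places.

1.000

Transitions are A↔G and C↔T; transversions are all other mismatches.
Transitions: 1. Transversions: 1.
R = 1/1 = 1.000.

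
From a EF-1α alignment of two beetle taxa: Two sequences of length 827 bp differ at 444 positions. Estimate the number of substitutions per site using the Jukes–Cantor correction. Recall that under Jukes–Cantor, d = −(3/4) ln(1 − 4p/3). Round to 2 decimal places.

0.94

p = 444/827 ≈ 0.53688.
d = −(3/4) ln(1 − 4p/3) = −0.75 ln(1 − 0.71584) = −0.75 ln(0.28416)
  = −0.75 × (-1.258218) = 0.943664 substitutions/site.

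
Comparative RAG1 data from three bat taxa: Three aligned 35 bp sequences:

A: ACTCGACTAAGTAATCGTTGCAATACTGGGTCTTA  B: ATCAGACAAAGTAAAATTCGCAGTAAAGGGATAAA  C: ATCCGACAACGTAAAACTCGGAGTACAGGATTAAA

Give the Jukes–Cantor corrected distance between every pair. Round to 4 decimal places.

A–B: 15/35 sites differ → p ≈ 0.428571, d = −0.75 ln(1 − 0.571428) = 0.635472 ≈ 0.6355.
A–C: 15/35 sites differ → p ≈ 0.428571, d = −0.75 ln(1 − 0.571428) = 0.635472 ≈ 0.6355.
B–C: 7/35 sites differ → p = 0.2, d = −0.75 ln(1 − 0.266667) = 0.232617 ≈ 0.2326.

d(A,B) = 0.6355, d(A,C) = 0.6355, d(B,C) = 0.2326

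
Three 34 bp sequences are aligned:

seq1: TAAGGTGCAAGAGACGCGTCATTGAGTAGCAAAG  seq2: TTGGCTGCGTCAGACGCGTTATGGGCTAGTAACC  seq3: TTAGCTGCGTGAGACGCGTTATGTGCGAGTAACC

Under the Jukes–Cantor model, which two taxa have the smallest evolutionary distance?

seq2 and seq3

seq1–seq2: 13/34 differ, p = 0.382, d = 0.535.
seq1–seq3: 13/34 differ, p = 0.382, d = 0.535.
seq2–seq3: 4/34 differ, p = 0.118, d = 0.128.
The smallest distance is between seq2 and seq3.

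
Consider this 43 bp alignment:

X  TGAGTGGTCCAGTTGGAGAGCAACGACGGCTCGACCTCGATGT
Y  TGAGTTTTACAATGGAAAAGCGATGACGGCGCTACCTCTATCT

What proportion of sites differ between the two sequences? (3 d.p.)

The sequences differ at 13 of 43 positions.
p = 13/43 = 0.302325… ≈ 0.302 (to 3 d.p.).

0.302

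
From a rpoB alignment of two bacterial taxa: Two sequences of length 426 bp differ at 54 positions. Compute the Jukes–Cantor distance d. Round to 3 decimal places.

0.139

p = 54/426 ≈ 0.126761.
d = −(3/4) ln(1 − 4p/3) = −0.75 ln(1 − 0.169015) = −0.75 ln(0.830985)
  = −0.75 × (-0.185144) = 0.138858 substitutions/site.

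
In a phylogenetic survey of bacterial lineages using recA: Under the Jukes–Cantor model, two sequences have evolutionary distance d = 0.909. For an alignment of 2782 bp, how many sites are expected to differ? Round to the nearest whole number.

1466

Invert JC69: p = (3/4)(1 − e^(−4d/3)) = 0.75 × (1 − e^(-1.212)) = 0.75 × (1 − 0.297601) = 0.526799.
Expected differing sites = pL ≈ 0.526799 × 2782 = 1465.554818 ≈ 1466.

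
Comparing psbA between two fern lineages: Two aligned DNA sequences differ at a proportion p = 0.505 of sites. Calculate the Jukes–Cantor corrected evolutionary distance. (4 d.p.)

d = −(3/4) ln(1 − 4p/3) = −0.75 ln(1 − 0.673333) = −0.75 ln(0.326667)
  = −0.75 × (-1.118814) = 0.839111 substitutions/site.

0.8391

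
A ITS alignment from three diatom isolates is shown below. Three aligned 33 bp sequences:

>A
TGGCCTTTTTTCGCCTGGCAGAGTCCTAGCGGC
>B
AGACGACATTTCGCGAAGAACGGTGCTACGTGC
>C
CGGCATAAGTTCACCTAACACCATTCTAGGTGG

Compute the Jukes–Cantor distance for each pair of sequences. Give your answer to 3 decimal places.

d(A,B) = 0.780, d(A,C) = 0.699, d(B,C) = 0.780

A–B: 16/33 sites differ → p ≈ 0.484848, d = −0.75 ln(1 − 0.646464) = 0.779827 ≈ 0.780.
A–C: 15/33 sites differ → p ≈ 0.454545, d = −0.75 ln(1 − 0.60606) = 0.698667 ≈ 0.699.
B–C: 16/33 sites differ → p ≈ 0.484848, d = −0.75 ln(1 − 0.646464) = 0.779827 ≈ 0.780.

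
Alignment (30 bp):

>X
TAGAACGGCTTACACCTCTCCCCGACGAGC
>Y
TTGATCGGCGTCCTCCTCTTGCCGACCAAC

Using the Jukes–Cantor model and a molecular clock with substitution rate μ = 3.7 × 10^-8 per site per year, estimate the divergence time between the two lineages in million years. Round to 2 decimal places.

The sequences differ at 9 of 30 sites (2, 5, 10, 12, 14, 20, 21, 27, 29), so p = 9/30 = 0.3.
d = −(3/4) ln(1 − 4p/3) = −0.75 ln(1 − 0.4) = −0.75 ln(0.6)
  = −0.75 × (-0.510826) = 0.383120 substitutions/site.
Under a molecular clock d = 2μt, so t = d/(2μ) = 0.383120 / (2 × 3.7 × 10^-8) = 5.18 million years.

5.18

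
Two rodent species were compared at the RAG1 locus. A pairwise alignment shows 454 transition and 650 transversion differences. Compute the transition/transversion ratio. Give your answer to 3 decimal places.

R = 454/650 = 0.698461… ≈ 0.698 (to 3 d.p.).

0.698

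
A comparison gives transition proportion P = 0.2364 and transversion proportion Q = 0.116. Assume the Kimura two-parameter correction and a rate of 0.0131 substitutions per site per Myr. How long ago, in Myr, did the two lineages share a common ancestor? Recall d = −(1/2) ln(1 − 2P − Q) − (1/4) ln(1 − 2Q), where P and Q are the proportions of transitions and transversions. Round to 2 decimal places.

Under the Kimura two-parameter model, d = −½ ln(1 − 2P − Q) − ¼ ln(1 − 2Q).
1 − 2P − Q = 0.4112, giving −½ ln(0.4112) = 0.444338.
1 − 2Q = 0.768, giving −¼ ln(0.768) = 0.065991.
d = 0.444338 + 0.065991 = 0.510329.
Under a molecular clock d = 2μt, so t = d/(2μ) = 0.510329 / (2 × 0.0131) = 19.48 Myr.

19.48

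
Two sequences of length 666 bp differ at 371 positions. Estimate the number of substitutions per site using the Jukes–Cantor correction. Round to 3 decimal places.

p = 371/666 ≈ 0.557057.
d = −(3/4) ln(1 − 4p/3) = −0.75 ln(1 − 0.742743) = −0.75 ln(0.257257)
  = −0.75 × (-1.357680) = 1.018260 substitutions/site.

1.018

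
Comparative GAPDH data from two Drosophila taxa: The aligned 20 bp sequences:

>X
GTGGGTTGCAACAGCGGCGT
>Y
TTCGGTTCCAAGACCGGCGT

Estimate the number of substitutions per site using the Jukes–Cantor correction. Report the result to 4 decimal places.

0.3041

The sequences differ at 5 of 20 sites (1, 3, 8, 12, 14), so p = 5/20 = 0.25.
d = −(3/4) ln(1 − 4p/3) = −0.75 ln(1 − 0.333333) = −0.75 ln(0.666667)
  = −0.75 × (-0.405465) = 0.304099 substitutions/site.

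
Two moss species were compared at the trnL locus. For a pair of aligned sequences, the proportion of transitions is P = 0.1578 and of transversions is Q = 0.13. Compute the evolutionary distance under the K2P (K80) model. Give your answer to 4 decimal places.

Under the Kimura two-parameter model, d = −½ ln(1 − 2P − Q) − ¼ ln(1 − 2Q).
1 − 2P − Q = 0.5544, giving −½ ln(0.5544) = 0.294934.
1 − 2Q = 0.74, giving −¼ ln(0.74) = 0.075276.
d = 0.294934 + 0.075276 = 0.370210.

0.3702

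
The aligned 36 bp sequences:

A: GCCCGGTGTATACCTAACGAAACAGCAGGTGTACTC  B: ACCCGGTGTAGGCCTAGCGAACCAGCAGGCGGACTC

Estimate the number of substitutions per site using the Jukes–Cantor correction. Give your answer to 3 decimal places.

0.225

The sequences differ at 7 of 36 sites (1, 11, 12, 17, 22, 30, 32), so p = 7/36 ≈ 0.194444.
d = −(3/4) ln(1 − 4p/3) = −0.75 ln(1 − 0.259259) = −0.75 ln(0.740741)
  = −0.75 × (-0.300104) = 0.225078 substitutions/site.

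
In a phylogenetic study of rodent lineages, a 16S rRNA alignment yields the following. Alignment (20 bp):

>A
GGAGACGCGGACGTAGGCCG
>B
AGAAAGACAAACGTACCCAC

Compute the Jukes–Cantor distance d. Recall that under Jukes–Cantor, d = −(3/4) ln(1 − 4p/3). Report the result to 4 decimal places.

The sequences differ at 10 of 20 sites (1, 4, 6, 7, 9, 10, 16, 17, 19, 20), so p = 10/20 = 0.5.
d = −(3/4) ln(1 − 4p/3) = −0.75 ln(1 − 0.666667) = −0.75 ln(0.333333)
  = −0.75 × (-1.098613) = 0.823960 substitutions/site.

0.8240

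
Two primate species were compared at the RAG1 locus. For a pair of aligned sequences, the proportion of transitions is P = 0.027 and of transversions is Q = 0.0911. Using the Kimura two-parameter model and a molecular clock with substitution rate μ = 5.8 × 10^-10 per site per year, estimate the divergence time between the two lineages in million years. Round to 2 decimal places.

110.92

Under the Kimura two-parameter model, d = −½ ln(1 − 2P − Q) − ¼ ln(1 − 2Q).
1 − 2P − Q = 0.8549, giving −½ ln(0.8549) = 0.078385.
1 − 2Q = 0.8178, giving −¼ ln(0.8178) = 0.050284.
d = 0.078385 + 0.050284 = 0.128669.
Under a molecular clock d = 2μt, so t = d/(2μ) = 0.128669 / (2 × 5.8 × 10^-10) = 110.92 million years.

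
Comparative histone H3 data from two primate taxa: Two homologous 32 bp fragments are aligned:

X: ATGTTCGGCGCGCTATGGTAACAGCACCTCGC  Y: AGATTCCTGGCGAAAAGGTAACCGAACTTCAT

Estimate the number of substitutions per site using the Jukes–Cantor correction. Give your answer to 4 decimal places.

The sequences differ at 13 of 32 sites, so p = 13/32 = 0.40625.
d = −(3/4) ln(1 − 4p/3) = −0.75 ln(1 − 0.541667) = −0.75 ln(0.458333)
  = −0.75 × (-0.780159) = 0.585119 substitutions/site.

0.5851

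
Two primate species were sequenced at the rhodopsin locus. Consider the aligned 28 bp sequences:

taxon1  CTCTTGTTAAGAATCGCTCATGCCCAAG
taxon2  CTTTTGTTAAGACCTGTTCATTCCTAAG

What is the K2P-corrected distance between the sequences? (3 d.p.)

0.318

Of 28 sites, 5 differences are transitions and 2 are transversions, so P = 5/28 ≈ 0.178571 and Q = 2/28 ≈ 0.071429.
Under the Kimura two-parameter model, d = −½ ln(1 − 2P − Q) − ¼ ln(1 − 2Q).
1 − 2P − Q = 0.571429, giving −½ ln(0.571429) = 0.279808.
1 − 2Q = 0.857142, giving −¼ ln(0.857142) = 0.038538.
d = 0.279808 + 0.038538 = 0.318346.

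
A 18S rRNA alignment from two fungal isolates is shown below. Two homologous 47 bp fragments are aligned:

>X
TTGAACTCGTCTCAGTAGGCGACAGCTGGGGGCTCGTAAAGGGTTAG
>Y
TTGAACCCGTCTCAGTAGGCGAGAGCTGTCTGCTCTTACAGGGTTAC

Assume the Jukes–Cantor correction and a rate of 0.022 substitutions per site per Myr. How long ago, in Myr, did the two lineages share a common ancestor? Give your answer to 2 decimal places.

The sequences differ at 8 of 47 sites (7, 23, 29, 30, 31, 36, 39, 47), so p = 8/47 ≈ 0.170213.
d = −(3/4) ln(1 − 4p/3) = −0.75 ln(1 − 0.226951) = −0.75 ln(0.773049)
  = −0.75 × (-0.257413) = 0.193060 substitutions/site.
Under a molecular clock d = 2μt, so t = d/(2μ) = 0.193060 / (2 × 0.022) = 4.39 Myr.

4.39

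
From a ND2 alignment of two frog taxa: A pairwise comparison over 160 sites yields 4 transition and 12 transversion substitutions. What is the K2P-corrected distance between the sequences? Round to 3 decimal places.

P = 4/160 = 0.025 and Q = 12/160 = 0.075.
Under the Kimura two-parameter model, d = −½ ln(1 − 2P − Q) − ¼ ln(1 − 2Q).
1 − 2P − Q = 0.875, giving −½ ln(0.875) = 0.066766.
1 − 2Q = 0.85, giving −¼ ln(0.85) = 0.040630.
d = 0.066766 + 0.040630 = 0.107396.

0.107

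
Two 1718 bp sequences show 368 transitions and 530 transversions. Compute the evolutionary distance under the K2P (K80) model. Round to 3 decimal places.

0.908

P = 368/1718 ≈ 0.214203 and Q = 530/1718 ≈ 0.308498.
Under the Kimura two-parameter model, d = −½ ln(1 − 2P − Q) − ¼ ln(1 − 2Q).
1 − 2P − Q = 0.263096, giving −½ ln(0.263096) = 0.667618.
1 − 2Q = 0.383004, giving −¼ ln(0.383004) = 0.239927.
d = 0.667618 + 0.239927 = 0.907545.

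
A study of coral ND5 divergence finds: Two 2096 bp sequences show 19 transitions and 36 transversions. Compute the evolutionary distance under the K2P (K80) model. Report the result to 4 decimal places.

P = 19/2096 ≈ 0.009065 and Q = 36/2096 ≈ 0.017176.
Under the Kimura two-parameter model, d = −½ ln(1 − 2P − Q) − ¼ ln(1 − 2Q).
1 − 2P − Q = 0.964694, giving −½ ln(0.964694) = 0.017972.
1 − 2Q = 0.965648, giving −¼ ln(0.965648) = 0.008739.
d = 0.017972 + 0.008739 = 0.026711.

0.0267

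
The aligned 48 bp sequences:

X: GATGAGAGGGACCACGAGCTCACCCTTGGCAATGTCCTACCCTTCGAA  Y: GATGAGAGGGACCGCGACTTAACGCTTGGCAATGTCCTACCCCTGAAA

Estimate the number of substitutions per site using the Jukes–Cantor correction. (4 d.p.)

The sequences differ at 8 of 48 sites (14, 18, 19, 21, 24, 43, 45, 46), so p = 8/48 ≈ 0.166667.
d = −(3/4) ln(1 − 4p/3) = −0.75 ln(1 − 0.222223) = −0.75 ln(0.777777)
  = −0.75 × (-0.251315) = 0.188486 substitutions/site.

0.1885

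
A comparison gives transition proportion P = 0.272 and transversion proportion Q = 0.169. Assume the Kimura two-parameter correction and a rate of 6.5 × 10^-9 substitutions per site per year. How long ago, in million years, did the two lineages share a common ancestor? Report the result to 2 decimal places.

Under the Kimura two-parameter model, d = −½ ln(1 − 2P − Q) − ¼ ln(1 − 2Q).
1 − 2P − Q = 0.287, giving −½ ln(0.287) = 0.624137.
1 − 2Q = 0.662, giving −¼ ln(0.662) = 0.103122.
d = 0.624137 + 0.103122 = 0.727259.
Under a molecular clock d = 2μt, so t = d/(2μ) = 0.727259 / (2 × 6.5 × 10^-9) = 55.94 million years.

55.94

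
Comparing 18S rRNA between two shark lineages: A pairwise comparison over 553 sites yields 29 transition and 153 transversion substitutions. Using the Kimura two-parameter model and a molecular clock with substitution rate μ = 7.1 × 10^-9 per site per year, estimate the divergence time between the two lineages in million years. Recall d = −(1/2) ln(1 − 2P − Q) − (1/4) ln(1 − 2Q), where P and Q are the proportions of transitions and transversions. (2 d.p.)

31.11

P = 29/553 ≈ 0.052441 and Q = 153/553 ≈ 0.276673.
Under the Kimura two-parameter model, d = −½ ln(1 − 2P − Q) − ¼ ln(1 − 2Q).
1 − 2P − Q = 0.618445, giving −½ ln(0.618445) = 0.240274.
1 − 2Q = 0.446654, giving −¼ ln(0.446654) = 0.201493.
d = 0.240274 + 0.201493 = 0.441767.
Under a molecular clock d = 2μt, so t = d/(2μ) = 0.441767 / (2 × 7.1 × 10^-9) = 31.11 million years.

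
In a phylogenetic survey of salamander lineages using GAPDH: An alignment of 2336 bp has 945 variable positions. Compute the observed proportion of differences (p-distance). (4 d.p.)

0.4045

p = 945/2336 = 0.404537… ≈ 0.4045 (to 4 d.p.).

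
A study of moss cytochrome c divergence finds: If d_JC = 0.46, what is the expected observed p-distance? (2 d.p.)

p = (3/4)(1 − e^(−4d/3)) = 0.75 × (1 − e^(-0.613333)) = 0.75 × (1 − 0.541543) = 0.343843.

0.34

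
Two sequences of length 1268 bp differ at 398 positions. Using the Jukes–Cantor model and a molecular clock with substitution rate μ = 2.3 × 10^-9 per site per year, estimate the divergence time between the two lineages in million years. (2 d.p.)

88.40

p = 398/1268 ≈ 0.31388.
d = −(3/4) ln(1 − 4p/3) = −0.75 ln(1 − 0.418507) = −0.75 ln(0.581493)
  = −0.75 × (-0.542156) = 0.406617 substitutions/site.
Under a molecular clock d = 2μt, so t = d/(2μ) = 0.406617 / (2 × 2.3 × 10^-9) = 88.40 million years.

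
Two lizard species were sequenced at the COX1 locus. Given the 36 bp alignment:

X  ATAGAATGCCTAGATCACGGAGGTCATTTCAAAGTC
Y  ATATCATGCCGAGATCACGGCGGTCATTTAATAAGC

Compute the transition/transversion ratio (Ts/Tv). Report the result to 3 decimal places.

Transitions are A↔G and C↔T; transversions are all other mismatches.
Transitions: 1. Transversions: 7.
R = 1/7 = 0.142857… ≈ 0.143 (to 3 d.p.).

0.143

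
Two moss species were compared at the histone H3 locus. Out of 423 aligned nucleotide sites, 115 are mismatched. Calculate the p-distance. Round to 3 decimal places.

p = 115/423 = 0.271867… ≈ 0.272 (to 3 d.p.).

0.272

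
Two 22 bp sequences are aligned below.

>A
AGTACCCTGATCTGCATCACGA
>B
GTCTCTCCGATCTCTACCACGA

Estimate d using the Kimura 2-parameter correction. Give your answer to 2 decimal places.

Of 22 sites, 6 differences are transitions and 3 are transversions, so P = 6/22 ≈ 0.272727 and Q = 3/22 ≈ 0.136364.
Under the Kimura two-parameter model, d = −½ ln(1 − 2P − Q) − ¼ ln(1 − 2Q).
1 − 2P − Q = 0.318182, giving −½ ln(0.318182) = 0.572566.
1 − 2Q = 0.727272, giving −¼ ln(0.727272) = 0.079614.
d = 0.572566 + 0.079614 = 0.652180.

0.65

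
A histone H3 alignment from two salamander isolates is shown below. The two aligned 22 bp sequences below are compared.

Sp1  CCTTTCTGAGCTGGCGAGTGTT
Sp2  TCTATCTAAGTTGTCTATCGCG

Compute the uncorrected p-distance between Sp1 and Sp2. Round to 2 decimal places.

The sequences differ at 10 of 22 positions (sites 1, 4, 8, 11, 14, 16, 18, 19, 21, 22).
p = 10/22 = 0.454545… ≈ 0.45 (to 2 d.p.).

0.45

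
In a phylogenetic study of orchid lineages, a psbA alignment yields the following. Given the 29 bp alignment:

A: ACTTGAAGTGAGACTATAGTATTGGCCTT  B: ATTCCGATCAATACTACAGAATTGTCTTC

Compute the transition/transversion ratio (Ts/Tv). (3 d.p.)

1.600

Transitions are A↔G and C↔T; transversions are all other mismatches.
Transitions: 8. Transversions: 5.
R = 8/5 = 1.600.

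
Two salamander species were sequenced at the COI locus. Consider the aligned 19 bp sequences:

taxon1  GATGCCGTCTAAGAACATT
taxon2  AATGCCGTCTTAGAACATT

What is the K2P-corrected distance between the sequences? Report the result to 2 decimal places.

Of 19 sites, 1 differences are transitions and 1 are transversions, so P = 1/19 ≈ 0.052632 and Q = 1/19 ≈ 0.052632.
Under the Kimura two-parameter model, d = −½ ln(1 − 2P − Q) − ¼ ln(1 − 2Q).
1 − 2P − Q = 0.842104, giving −½ ln(0.842104) = 0.085926.
1 − 2Q = 0.894736, giving −¼ ln(0.894736) = 0.027807.
d = 0.085926 + 0.027807 = 0.113733.

0.11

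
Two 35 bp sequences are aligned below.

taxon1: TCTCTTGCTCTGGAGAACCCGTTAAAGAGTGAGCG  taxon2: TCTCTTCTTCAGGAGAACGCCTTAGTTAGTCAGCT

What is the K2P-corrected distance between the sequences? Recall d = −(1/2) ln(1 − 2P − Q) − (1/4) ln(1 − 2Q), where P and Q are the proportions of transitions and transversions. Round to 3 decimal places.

0.363

Of 35 sites, 2 differences are transitions and 8 are transversions, so P = 2/35 ≈ 0.057143 and Q = 8/35 ≈ 0.228571.
Under the Kimura two-parameter model, d = −½ ln(1 − 2P − Q) − ¼ ln(1 − 2Q).
1 − 2P − Q = 0.657143, giving −½ ln(0.657143) = 0.209927.
1 − 2Q = 0.542858, giving −¼ ln(0.542858) = 0.152727.
d = 0.209927 + 0.152727 = 0.362654.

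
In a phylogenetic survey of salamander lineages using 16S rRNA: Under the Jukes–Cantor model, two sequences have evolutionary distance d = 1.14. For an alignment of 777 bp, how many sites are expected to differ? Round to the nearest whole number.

Invert JC69: p = (3/4)(1 − e^(−4d/3)) = 0.75 × (1 − e^(-1.52)) = 0.75 × (1 − 0.218712) = 0.585966.
Expected differing sites = pL ≈ 0.585966 × 777 = 455.295582 ≈ 455.

455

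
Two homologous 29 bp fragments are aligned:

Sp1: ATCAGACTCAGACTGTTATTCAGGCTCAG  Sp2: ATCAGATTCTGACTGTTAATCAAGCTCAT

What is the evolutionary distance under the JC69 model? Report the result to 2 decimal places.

0.20

The sequences differ at 5 of 29 sites (7, 10, 19, 23, 29), so p = 5/29 ≈ 0.172414.
d = −(3/4) ln(1 − 4p/3) = −0.75 ln(1 − 0.229885) = −0.75 ln(0.770115)
  = −0.75 × (-0.261215) = 0.195911 substitutions/site.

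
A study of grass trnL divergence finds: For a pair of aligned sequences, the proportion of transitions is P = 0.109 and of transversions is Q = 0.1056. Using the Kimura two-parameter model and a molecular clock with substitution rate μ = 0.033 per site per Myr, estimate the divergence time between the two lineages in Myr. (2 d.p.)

3.86

Under the Kimura two-parameter model, d = −½ ln(1 − 2P − Q) − ¼ ln(1 − 2Q).
1 − 2P − Q = 0.6764, giving −½ ln(0.6764) = 0.195485.
1 − 2Q = 0.7888, giving −¼ ln(0.7888) = 0.059311.
d = 0.195485 + 0.059311 = 0.254796.
Under a molecular clock d = 2μt, so t = d/(2μ) = 0.254796 / (2 × 0.033) = 3.86 Myr.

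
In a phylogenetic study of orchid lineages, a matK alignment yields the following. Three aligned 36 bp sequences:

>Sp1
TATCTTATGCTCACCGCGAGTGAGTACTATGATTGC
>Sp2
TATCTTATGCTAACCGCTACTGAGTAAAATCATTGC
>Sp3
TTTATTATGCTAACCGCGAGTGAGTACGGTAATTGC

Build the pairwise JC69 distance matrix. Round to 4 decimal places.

d(Sp1,Sp2) = 0.1885, d(Sp1,Sp3) = 0.1885, d(Sp2,Sp3) = 0.2635

Sp1–Sp2: 6/36 sites differ → p ≈ 0.166667, d = −0.75 ln(1 − 0.222223) = 0.188487 ≈ 0.1885.
Sp1–Sp3: 6/36 sites differ → p ≈ 0.166667, d = −0.75 ln(1 − 0.222223) = 0.188487 ≈ 0.1885.
Sp2–Sp3: 8/36 sites differ → p ≈ 0.222222, d = −0.75 ln(1 − 0.296296) = 0.263548 ≈ 0.2635.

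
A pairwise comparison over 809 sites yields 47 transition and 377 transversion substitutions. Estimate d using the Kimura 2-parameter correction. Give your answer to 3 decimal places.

1.108

P = 47/809 ≈ 0.058096 and Q = 377/809 ≈ 0.466007.
Under the Kimura two-parameter model, d = −½ ln(1 − 2P − Q) − ¼ ln(1 − 2Q).
1 − 2P − Q = 0.417801, giving −½ ln(0.417801) = 0.436375.
1 − 2Q = 0.067986, giving −¼ ln(0.067986) = 0.672113.
d = 0.436375 + 0.672113 = 1.108488.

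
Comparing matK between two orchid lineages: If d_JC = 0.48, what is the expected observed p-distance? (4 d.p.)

p = (3/4)(1 − e^(−4d/3)) = 0.75 × (1 − e^(-0.64)) = 0.75 × (1 − 0.527292) = 0.354531.

0.3545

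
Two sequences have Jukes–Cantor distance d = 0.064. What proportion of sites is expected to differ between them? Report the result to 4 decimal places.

p = (3/4)(1 − e^(−4d/3)) = 0.75 × (1 − e^(-0.085333)) = 0.75 × (1 − 0.918206) = 0.061346.

0.0613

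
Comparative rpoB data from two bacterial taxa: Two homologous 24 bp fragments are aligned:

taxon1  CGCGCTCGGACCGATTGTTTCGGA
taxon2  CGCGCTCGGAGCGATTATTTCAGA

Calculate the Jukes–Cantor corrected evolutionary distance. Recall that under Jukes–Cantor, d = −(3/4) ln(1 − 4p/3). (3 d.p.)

0.137

The sequences differ at 3 of 24 sites (11, 17, 22), so p = 3/24 = 0.125.
d = −(3/4) ln(1 − 4p/3) = −0.75 ln(1 − 0.166667) = −0.75 ln(0.833333)
  = −0.75 × (-0.182322) = 0.136742 substitutions/site.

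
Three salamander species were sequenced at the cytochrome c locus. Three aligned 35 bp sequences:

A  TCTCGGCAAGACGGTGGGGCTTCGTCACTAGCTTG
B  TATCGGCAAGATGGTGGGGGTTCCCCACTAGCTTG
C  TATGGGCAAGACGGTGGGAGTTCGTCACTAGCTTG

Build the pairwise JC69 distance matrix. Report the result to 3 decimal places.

A–B: 5/35 sites differ → p ≈ 0.142857, d = −0.75 ln(1 − 0.190476) = 0.158482 ≈ 0.158.
A–C: 4/35 sites differ → p ≈ 0.114286, d = −0.75 ln(1 − 0.152381) = 0.123993 ≈ 0.124.
B–C: 5/35 sites differ → p ≈ 0.142857, d = −0.75 ln(1 − 0.190476) = 0.158482 ≈ 0.158.

d(A,B) = 0.158, d(A,C) = 0.124, d(B,C) = 0.158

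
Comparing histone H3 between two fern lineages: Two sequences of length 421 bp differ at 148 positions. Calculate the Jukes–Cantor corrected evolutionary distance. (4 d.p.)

0.4744

p = 148/421 ≈ 0.351544.
d = −(3/4) ln(1 − 4p/3) = −0.75 ln(1 − 0.468725) = −0.75 ln(0.531275)
  = −0.75 × (-0.632476) = 0.474357 substitutions/site.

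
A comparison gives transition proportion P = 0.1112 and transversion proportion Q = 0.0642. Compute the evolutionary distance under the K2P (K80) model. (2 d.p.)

Under the Kimura two-parameter model, d = −½ ln(1 − 2P − Q) − ¼ ln(1 − 2Q).
1 − 2P − Q = 0.7134, giving −½ ln(0.7134) = 0.168857.
1 − 2Q = 0.8716, giving −¼ ln(0.8716) = 0.034356.
d = 0.168857 + 0.034356 = 0.203213.

0.20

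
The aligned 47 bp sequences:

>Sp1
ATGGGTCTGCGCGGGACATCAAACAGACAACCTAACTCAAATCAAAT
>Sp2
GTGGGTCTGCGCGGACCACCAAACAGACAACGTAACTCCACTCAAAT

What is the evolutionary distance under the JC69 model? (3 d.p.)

0.166

The sequences differ at 7 of 47 sites (1, 15, 16, 19, 32, 39, 41), so p = 7/47 ≈ 0.148936.
d = −(3/4) ln(1 − 4p/3) = −0.75 ln(1 − 0.198581) = −0.75 ln(0.801419)
  = −0.75 × (-0.221371) = 0.166028 substitutions/site.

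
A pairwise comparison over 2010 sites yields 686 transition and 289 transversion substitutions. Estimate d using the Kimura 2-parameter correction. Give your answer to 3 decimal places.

0.960

P = 686/2010 ≈ 0.341294 and Q = 289/2010 ≈ 0.143781.
Under the Kimura two-parameter model, d = −½ ln(1 − 2P − Q) − ¼ ln(1 − 2Q).
1 − 2P − Q = 0.173631, giving −½ ln(0.173631) = 0.875411.
1 − 2Q = 0.712438, giving −¼ ln(0.712438) = 0.084766.
d = 0.875411 + 0.084766 = 0.960177.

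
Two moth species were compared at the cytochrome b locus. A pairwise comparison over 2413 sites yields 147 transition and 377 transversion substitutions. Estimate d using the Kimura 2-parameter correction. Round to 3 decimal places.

P = 147/2413 ≈ 0.06092 and Q = 377/2413 ≈ 0.156237.
Under the Kimura two-parameter model, d = −½ ln(1 − 2P − Q) − ¼ ln(1 − 2Q).
1 − 2P − Q = 0.721923, giving −½ ln(0.721923) = 0.162918.
1 − 2Q = 0.687526, giving −¼ ln(0.687526) = 0.093664.
d = 0.162918 + 0.093664 = 0.256582.

0.257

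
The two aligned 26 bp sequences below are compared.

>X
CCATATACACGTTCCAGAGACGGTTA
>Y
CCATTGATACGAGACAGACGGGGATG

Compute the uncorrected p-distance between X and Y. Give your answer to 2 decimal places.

0.42

The sequences differ at 11 of 26 positions.
p = 11/26 = 0.423076… ≈ 0.42 (to 2 d.p.).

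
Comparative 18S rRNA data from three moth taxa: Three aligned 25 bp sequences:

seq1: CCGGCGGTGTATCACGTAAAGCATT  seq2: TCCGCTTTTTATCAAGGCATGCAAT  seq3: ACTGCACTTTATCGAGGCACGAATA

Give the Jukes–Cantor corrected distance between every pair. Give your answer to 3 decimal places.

seq1–seq2: 10/25 sites differ → p = 0.4, d = −0.75 ln(1 − 0.533333) = 0.571605 ≈ 0.572.
seq1–seq3: 12/25 sites differ → p = 0.48, d = −0.75 ln(1 − 0.64) = 0.766238 ≈ 0.766.
seq2–seq3: 9/25 sites differ → p = 0.36, d = −0.75 ln(1 − 0.48) = 0.490445 ≈ 0.490.

d(seq1,seq2) = 0.572, d(seq1,seq3) = 0.766, d(seq2,seq3) = 0.490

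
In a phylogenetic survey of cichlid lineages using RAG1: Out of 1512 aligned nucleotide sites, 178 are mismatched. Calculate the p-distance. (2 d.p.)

0.12

p = 178/1512 = 0.117724… ≈ 0.12 (to 2 d.p.).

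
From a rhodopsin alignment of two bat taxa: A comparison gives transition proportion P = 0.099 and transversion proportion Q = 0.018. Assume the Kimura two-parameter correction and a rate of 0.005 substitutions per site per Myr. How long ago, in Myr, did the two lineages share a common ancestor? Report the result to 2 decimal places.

Under the Kimura two-parameter model, d = −½ ln(1 − 2P − Q) − ¼ ln(1 − 2Q).
1 − 2P − Q = 0.784, giving −½ ln(0.784) = 0.121673.
1 − 2Q = 0.964, giving −¼ ln(0.964) = 0.009166.
d = 0.121673 + 0.009166 = 0.130839.
Under a molecular clock d = 2μt, so t = d/(2μ) = 0.130839 / (2 × 0.005) = 13.08 Myr.

13.08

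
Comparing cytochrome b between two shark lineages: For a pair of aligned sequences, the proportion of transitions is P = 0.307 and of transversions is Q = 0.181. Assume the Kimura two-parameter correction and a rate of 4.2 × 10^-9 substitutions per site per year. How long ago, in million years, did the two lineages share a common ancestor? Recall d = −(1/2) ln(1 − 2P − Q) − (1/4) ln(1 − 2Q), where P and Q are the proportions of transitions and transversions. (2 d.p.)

107.71

Under the Kimura two-parameter model, d = −½ ln(1 − 2P − Q) − ¼ ln(1 − 2Q).
1 − 2P − Q = 0.205, giving −½ ln(0.205) = 0.792373.
1 − 2Q = 0.638, giving −¼ ln(0.638) = 0.112354.
d = 0.792373 + 0.112354 = 0.904727.
Under a molecular clock d = 2μt, so t = d/(2μ) = 0.904727 / (2 × 4.2 × 10^-9) = 107.71 million years.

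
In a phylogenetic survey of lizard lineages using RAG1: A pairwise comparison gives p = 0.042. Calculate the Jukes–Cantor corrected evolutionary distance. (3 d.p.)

d = −(3/4) ln(1 − 4p/3) = −0.75 ln(1 − 0.056) = −0.75 ln(0.944)
  = −0.75 × (-0.057629) = 0.043222 substitutions/site.

0.043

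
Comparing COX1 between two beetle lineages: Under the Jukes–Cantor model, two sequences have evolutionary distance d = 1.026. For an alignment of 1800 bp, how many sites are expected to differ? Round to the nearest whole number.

Invert JC69: p = (3/4)(1 − e^(−4d/3)) = 0.75 × (1 − e^(-1.368)) = 0.75 × (1 − 0.254616) = 0.559038.
Expected differing sites = pL ≈ 0.559038 × 1800 = 1006.2684 ≈ 1006.

1006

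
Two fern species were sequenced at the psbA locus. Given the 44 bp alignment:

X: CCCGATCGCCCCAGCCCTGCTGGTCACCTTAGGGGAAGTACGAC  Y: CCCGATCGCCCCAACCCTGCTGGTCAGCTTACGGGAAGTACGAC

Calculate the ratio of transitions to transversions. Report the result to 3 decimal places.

0.500

Transitions are A↔G and C↔T; transversions are all other mismatches.
Transitions: 1. Transversions: 2.
R = 1/2 = 0.500.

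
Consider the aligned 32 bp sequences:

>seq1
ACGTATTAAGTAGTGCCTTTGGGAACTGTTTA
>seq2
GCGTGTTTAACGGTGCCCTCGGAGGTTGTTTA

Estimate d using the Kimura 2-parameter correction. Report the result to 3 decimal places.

0.650

Of 32 sites, 11 differences are transitions and 1 are transversions, so P = 11/32 = 0.34375 and Q = 1/32 = 0.03125.
Under the Kimura two-parameter model, d = −½ ln(1 − 2P − Q) − ¼ ln(1 − 2Q).
1 − 2P − Q = 0.28125, giving −½ ln(0.28125) = 0.634256.
1 − 2Q = 0.9375, giving −¼ ln(0.9375) = 0.016135.
d = 0.634256 + 0.016135 = 0.650391.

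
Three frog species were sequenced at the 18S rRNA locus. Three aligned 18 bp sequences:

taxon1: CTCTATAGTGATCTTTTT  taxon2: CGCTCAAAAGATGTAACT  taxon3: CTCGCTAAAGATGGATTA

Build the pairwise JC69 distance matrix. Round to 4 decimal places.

taxon1–taxon2: 9/18 sites differ → p = 0.5, d = −0.75 ln(1 − 0.666667) = 0.823960 ≈ 0.8240.
taxon1–taxon3: 8/18 sites differ → p ≈ 0.444444, d = −0.75 ln(1 − 0.592592) = 0.673455 ≈ 0.6735.
taxon2–taxon3: 7/18 sites differ → p ≈ 0.388889, d = −0.75 ln(1 − 0.518519) = 0.548166 ≈ 0.5482.

d(taxon1,taxon2) = 0.8240, d(taxon1,taxon3) = 0.6735, d(taxon2,taxon3) = 0.5482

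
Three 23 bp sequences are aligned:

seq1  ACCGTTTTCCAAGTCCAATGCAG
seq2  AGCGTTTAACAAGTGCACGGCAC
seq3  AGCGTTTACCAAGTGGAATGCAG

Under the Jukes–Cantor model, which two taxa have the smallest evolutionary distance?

seq1–seq2: 7/23 differ, p = 0.304, d = 0.390.
seq1–seq3: 4/23 differ, p = 0.174, d = 0.198.
seq2–seq3: 5/23 differ, p = 0.217, d = 0.257.
The smallest distance is between seq1 and seq3.

seq1 and seq3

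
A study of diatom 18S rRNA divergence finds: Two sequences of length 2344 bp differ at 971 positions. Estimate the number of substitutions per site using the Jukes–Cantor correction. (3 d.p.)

0.603

p = 971/2344 ≈ 0.414249.
d = −(3/4) ln(1 − 4p/3) = −0.75 ln(1 − 0.552332) = −0.75 ln(0.447668)
  = −0.75 × (-0.803703) = 0.602777 substitutions/site.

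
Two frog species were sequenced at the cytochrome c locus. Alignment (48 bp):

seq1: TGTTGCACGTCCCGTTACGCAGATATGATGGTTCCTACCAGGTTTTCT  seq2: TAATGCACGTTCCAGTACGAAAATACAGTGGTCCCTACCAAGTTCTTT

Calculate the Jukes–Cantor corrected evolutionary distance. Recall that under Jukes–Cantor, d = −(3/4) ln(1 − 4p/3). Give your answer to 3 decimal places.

The sequences differ at 14 of 48 sites, so p = 14/48 ≈ 0.291667.
d = −(3/4) ln(1 − 4p/3) = −0.75 ln(1 − 0.388889) = −0.75 ln(0.611111)
  = −0.75 × (-0.492477) = 0.369358 substitutions/site.

0.369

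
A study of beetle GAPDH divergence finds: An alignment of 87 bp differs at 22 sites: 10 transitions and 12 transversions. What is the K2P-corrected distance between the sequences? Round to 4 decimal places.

0.3100

P = 10/87 ≈ 0.114943 and Q = 12/87 ≈ 0.137931.
Under the Kimura two-parameter model, d = −½ ln(1 − 2P − Q) − ¼ ln(1 − 2Q).
1 − 2P − Q = 0.632183, giving −½ ln(0.632183) = 0.229288.
1 − 2Q = 0.724138, giving −¼ ln(0.724138) = 0.080693.
d = 0.229288 + 0.080693 = 0.309981.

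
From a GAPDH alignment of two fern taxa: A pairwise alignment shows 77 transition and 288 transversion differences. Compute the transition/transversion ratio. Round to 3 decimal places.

R = 77/288 = 0.267361… ≈ 0.267 (to 3 d.p.).

0.267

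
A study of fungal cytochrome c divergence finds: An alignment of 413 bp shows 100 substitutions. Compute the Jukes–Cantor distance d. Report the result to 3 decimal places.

p = 100/413 ≈ 0.242131.
d = −(3/4) ln(1 − 4p/3) = −0.75 ln(1 − 0.322841) = −0.75 ln(0.677159)
  = −0.75 × (-0.389849) = 0.292387 substitutions/site.

0.292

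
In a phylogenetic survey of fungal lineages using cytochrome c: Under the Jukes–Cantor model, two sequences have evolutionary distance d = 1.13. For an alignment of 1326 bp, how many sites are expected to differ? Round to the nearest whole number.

774

Invert JC69: p = (3/4)(1 − e^(−4d/3)) = 0.75 × (1 − e^(-1.506667)) = 0.75 × (1 − 0.221647) = 0.583765.
Expected differing sites = pL ≈ 0.583765 × 1326 = 774.07239 ≈ 774.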